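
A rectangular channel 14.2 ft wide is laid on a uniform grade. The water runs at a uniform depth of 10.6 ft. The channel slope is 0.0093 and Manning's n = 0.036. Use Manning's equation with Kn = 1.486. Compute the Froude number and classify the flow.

Flow area A = b·y = 14.2 × 10.6 = 150.5 ft². Wetted perimeter P = b + 2y = 14.2 + 2×10.6 = 35.4 ft.
Hydraulic radius R = A/P = 150.5/35.4 = 4.252 ft.
V = (1.486/n) R^(2/3) √S = (1.486/0.036) × 4.252^(2/3) × √0.0093 = 10.45 ft/s. Hydraulic depth D_h = A/T = 150.5/14.2 = 10.6 ft.
Froude number Fr = V/√(g·D_h) = 10.45/√(32.2×10.6) = 0.566, which is less than 1, so the flow is subcritical.

subcritical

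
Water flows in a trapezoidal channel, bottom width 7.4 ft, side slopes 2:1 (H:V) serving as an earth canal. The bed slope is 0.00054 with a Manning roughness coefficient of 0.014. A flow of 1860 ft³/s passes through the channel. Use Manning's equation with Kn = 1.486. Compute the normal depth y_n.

Manning's equation rearranged: A R^(2/3) = nQ / (1.486·√S) = 0.014 × 1860 / (1.486 × √0.00054) = 754.1.
At y = 11.2 ft: A R^(2/3) = 1078 — over.
At y = 8.07 ft: A R^(2/3) = 507.6 — short.
At y = 9.6 ft: A R^(2/3) = 754 — matches.

y_n = 9.6 ft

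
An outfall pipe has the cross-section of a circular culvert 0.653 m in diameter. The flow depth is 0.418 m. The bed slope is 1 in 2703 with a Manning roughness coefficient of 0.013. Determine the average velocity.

V = 0.484 m/s

For a circular section of diameter D = 0.653 m at depth y = 0.418 m, the central angle is θ = 2 arccos(1 − 2y/D) = 3.71 rad. Then A = (D²/8)(θ − sin θ) = 0.2264 m² and P = Dθ/2 = 1.211 m.
Hydraulic radius R = A/P = 0.2264/1.211 = 0.1869 m.
From Manning's equation, V = (1/n) R^(2/3) S^(1/2) = (1/0.013) × 0.1869^(2/3) × 0.00037^(1/2) = 0.484 m/s.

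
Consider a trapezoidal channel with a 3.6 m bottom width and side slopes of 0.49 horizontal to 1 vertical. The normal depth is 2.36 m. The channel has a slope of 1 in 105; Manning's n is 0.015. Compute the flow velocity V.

V = 7.62 m/s

With bottom width b = 3.6 m and side slope z = 0.49: A = (b + zy)y = (3.6 + 0.49×2.36)×2.36 = 11.23 m²; P = b + 2y√(1+z²) = 3.6 + 2×2.36×1.114 = 8.856 m.
Hydraulic radius R = A/P = 11.23/8.856 = 1.267 m.
From Manning's equation, V = (1/n) R^(2/3) S^(1/2) = (1/0.015) × 1.267^(2/3) × 0.009524^(1/2) = 7.62 m/s.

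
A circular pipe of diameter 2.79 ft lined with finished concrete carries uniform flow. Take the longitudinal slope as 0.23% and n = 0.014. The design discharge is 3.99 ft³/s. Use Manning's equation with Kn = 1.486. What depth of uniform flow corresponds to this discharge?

Manning's equation rearranged: A R^(2/3) = nQ / (1.486·√S) = 0.014 × 3.99 / (1.486 × √0.0023) = 0.7838.
Try y = 0.586 ft: A R^(2/3) = 0.4649 — low.
Try y = 0.894 ft: A R^(2/3) = 1.069 — high.
Try y = 0.762 ft: A R^(2/3) = 0.7842 — ≈ 0.7838.

y_n = 0.762 ft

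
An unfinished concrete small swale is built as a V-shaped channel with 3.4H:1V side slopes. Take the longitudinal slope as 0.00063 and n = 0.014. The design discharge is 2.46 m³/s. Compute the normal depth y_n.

Manning's equation rearranged: A R^(2/3) = nQ / (1·√S) = 0.014 × 2.46 / (√0.00063) = 1.372.
Try y = 0.964 m: A R^(2/3) = 1.889 — too large.
Try y = 0.855 m: A R^(2/3) = 1.372 — close enough.

y_n = 0.855 m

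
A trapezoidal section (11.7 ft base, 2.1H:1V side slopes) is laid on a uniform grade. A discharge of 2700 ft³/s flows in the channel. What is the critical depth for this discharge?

y_c = 7.72 ft

At critical depth, Q² T / (g A³) = 1, i.e. A³/T = Q²/g = 2700²/32.2 = 226400.
At y = 5.6 ft: A³/T = 64380 — low.
At y = 8.61 ft: A³/T = 352200 — high.
At y = 7.72 ft: A³/T = 226800 — matches.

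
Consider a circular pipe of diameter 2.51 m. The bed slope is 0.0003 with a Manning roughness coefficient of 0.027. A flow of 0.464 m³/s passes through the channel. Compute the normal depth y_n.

Manning's equation rearranged: A R^(2/3) = nQ / (1·√S) = 0.027 × 0.464 / (√0.0003) = 0.7233.
Try y = 0.94 m: A R^(2/3) = 1.082 — high.
Try y = 0.537 m: A R^(2/3) = 0.3639 — low.
Try y = 0.76 m: A R^(2/3) = 0.7231 — matches.

y_n = 0.76 m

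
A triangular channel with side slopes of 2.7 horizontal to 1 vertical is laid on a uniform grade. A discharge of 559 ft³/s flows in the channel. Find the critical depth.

y_c = 4.84 ft

At critical depth, Q² T / (g A³) = 1, i.e. A³/T = Q²/g = 559²/32.2 = 9704.
Trying y = 3.85 ft: A³/T = 3083 — short.
Trying y = 6.14 ft: A³/T = 31810 — over.
Trying y = 4.84 ft: A³/T = 9681 — matches.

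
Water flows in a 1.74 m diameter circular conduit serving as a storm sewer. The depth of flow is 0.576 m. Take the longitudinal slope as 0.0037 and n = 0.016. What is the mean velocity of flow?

V = 1.79 m/s

For a circular section of diameter D = 1.74 m at depth y = 0.576 m, the central angle is θ = 2 arccos(1 − 2y/D) = 2.452 rad. Then A = (D²/8)(θ − sin θ) = 0.6873 m² and P = Dθ/2 = 2.133 m.
Hydraulic radius R = A/P = 0.6873/2.133 = 0.3222 m.
From Manning's equation, V = (1/n) R^(2/3) S^(1/2) = (1/0.016) × 0.3222^(2/3) × 0.0037^(1/2) = 1.79 m/s.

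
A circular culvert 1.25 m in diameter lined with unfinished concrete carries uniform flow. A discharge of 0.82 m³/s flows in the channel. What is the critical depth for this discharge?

y_c = 0.482 m

At critical depth, Q² T / (g A³) = 1, i.e. A³/T = Q²/g = 0.82²/9.81 = 0.06854.
Try y = 0.394 m: A³/T = 0.03138 — short.
Try y = 0.614 m: A³/T = 0.1727 — over.
Try y = 0.482 m: A³/T = 0.06831 — matches.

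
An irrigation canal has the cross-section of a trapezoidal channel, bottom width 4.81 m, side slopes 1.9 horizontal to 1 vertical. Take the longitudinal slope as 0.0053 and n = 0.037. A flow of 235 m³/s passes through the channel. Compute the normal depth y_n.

Manning's equation rearranged: A R^(2/3) = nQ / (1·√S) = 0.037 × 235 / (√0.0053) = 119.4.
Trying y = 3.73 m: A R^(2/3) = 73.48 — low.
Trying y = 5.97 m: A R^(2/3) = 208 — high.
Trying y = 4.66 m: A R^(2/3) = 119.3 — matches.

y_n = 4.66 m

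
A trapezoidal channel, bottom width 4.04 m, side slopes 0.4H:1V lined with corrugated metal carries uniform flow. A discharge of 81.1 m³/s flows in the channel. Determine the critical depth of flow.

y_c = 3.1 m

At critical depth, Q² T / (g A³) = 1, i.e. A³/T = Q²/g = 81.1²/9.81 = 670.5.
Try y = 2.45 m: A³/T = 310.1 — too small.
Try y = 3.1 m: A³/T = 672.6 — close enough.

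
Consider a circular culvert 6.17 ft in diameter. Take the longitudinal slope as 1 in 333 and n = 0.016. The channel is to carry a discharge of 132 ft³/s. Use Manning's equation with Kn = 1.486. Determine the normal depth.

y_n = 3.62 ft

Manning's equation rearranged: A R^(2/3) = nQ / (1.486·√S) = 0.016 × 132 / (1.486 × √0.003003) = 25.94.
Trying y = 4.17 ft: A R^(2/3) = 31.89 — too large.
Trying y = 3.14 ft: A R^(2/3) = 20.56 — too small.
Trying y = 3.62 ft: A R^(2/3) = 25.91 — ≈ 25.94.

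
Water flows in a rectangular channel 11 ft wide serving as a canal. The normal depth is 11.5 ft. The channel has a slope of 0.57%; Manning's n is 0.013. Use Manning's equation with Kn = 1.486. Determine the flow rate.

Q = 2620 ft³/s

Flow area A = b·y = 11 × 11.5 = 126.5 ft². Wetted perimeter P = b + 2y = 11 + 2×11.5 = 34 ft.
Hydraulic radius R = A/P = 126.5/34 = 3.721 ft.
Manning's equation: Q = (1.486/n) A R^(2/3) S^(1/2) = (1.486/0.013) × 126.5 × 3.721^(2/3) × 0.0057^(1/2) = 2620 ft³/s.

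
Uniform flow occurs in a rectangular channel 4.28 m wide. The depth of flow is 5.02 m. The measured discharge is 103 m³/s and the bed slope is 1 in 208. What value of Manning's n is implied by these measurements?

Flow area A = b·y = 4.28 × 5.02 = 21.49 m². Wetted perimeter P = b + 2y = 4.28 + 2×5.02 = 14.32 m.
Hydraulic radius R = A/P = 21.49/14.32 = 1.5 m.
Rearranging Manning's equation: n = (1/Q) A R^(2/3) S^(1/2) = (1/103) × 21.49 × 1.5^(2/3) × √0.004808 = 0.019.

n = 0.019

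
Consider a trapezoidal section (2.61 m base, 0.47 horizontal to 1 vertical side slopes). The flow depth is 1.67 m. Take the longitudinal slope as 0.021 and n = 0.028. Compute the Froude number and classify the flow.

With bottom width b = 2.61 m and side slope z = 0.47: A = (b + zy)y = (2.61 + 0.47×1.67)×1.67 = 5.669 m²; P = b + 2y√(1+z²) = 2.61 + 2×1.67×1.105 = 6.301 m.
Hydraulic radius R = A/P = 5.669/6.301 = 0.8998 m.
V = (1/n) R^(2/3) √S = (1/0.028) × 0.8998^(2/3) × √0.021 = 4.824 m/s. Hydraulic depth D_h = A/T = 5.669/4.18 = 1.356 m.
Froude number Fr = V/√(g·D_h) = 4.824/√(9.81×1.356) = 1.32, which is greater than 1, so the flow is supercritical.

supercritical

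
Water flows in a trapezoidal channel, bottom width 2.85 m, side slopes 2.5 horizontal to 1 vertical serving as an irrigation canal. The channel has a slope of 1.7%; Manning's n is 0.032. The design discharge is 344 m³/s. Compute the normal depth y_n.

y_n = 4 m

Manning's equation rearranged: A R^(2/3) = nQ / (1·√S) = 0.032 × 344 / (√0.017) = 84.43.
At y = 2.75 m: A R^(2/3) = 35.27 — low.
At y = 4.95 m: A R^(2/3) = 140.8 — high.
At y = 4 m: A R^(2/3) = 84.49 — close enough.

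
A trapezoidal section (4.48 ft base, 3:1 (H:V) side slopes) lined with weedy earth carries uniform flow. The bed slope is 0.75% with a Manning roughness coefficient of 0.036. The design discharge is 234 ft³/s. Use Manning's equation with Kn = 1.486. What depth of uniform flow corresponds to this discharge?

y_n = 3.16 ft

Manning's equation rearranged: A R^(2/3) = nQ / (1.486·√S) = 0.036 × 234 / (1.486 × √0.0075) = 65.46.
At y = 2.5 ft: A R^(2/3) = 38.83 — short.
At y = 3.88 ft: A R^(2/3) = 104.4 — over.
At y = 3.16 ft: A R^(2/3) = 65.35 — ≈ 65.46.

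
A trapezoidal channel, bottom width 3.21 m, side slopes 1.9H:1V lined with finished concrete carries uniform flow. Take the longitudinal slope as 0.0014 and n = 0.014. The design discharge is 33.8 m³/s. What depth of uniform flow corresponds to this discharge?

Manning's equation rearranged: A R^(2/3) = nQ / (1·√S) = 0.014 × 33.8 / (√0.0014) = 12.65.
Try y = 1.61 m: A R^(2/3) = 10.07 — too small.
Try y = 2.17 m: A R^(2/3) = 18.66 — too large.
Try y = 1.8 m: A R^(2/3) = 12.65 — close enough.

y_n = 1.8 m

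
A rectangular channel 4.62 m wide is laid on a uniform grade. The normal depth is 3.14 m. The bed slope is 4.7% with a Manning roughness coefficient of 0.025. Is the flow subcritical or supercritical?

supercritical

Flow area A = b·y = 4.62 × 3.14 = 14.51 m². Wetted perimeter P = b + 2y = 4.62 + 2×3.14 = 10.9 m.
Hydraulic radius R = A/P = 14.51/10.9 = 1.331 m.
V = (1/n) R^(2/3) √S = (1/0.025) × 1.331^(2/3) × √0.047 = 10.49 m/s. Hydraulic depth D_h = A/T = 14.51/4.62 = 3.14 m.
Froude number Fr = V/√(g·D_h) = 10.49/√(9.81×3.14) = 1.89, which is greater than 1, so the flow is supercritical.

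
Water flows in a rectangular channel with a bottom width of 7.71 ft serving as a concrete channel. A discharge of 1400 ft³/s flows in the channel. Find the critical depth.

y_c = 10.1 ft

For a rectangular channel, critical depth y_c = (q²/g)^(1/3) where q = Q/b = 1400/7.71 = 181.6 ft²/s.
So y_c = (181.6²/32.2)^(1/3) = 10.1 ft.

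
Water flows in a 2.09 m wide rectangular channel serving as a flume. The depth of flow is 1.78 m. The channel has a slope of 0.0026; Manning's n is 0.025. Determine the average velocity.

Flow area A = b·y = 2.09 × 1.78 = 3.72 m². Wetted perimeter P = b + 2y = 2.09 + 2×1.78 = 5.65 m.
Hydraulic radius R = A/P = 3.72/5.65 = 0.6584 m.
From Manning's equation, V = (1/n) R^(2/3) S^(1/2) = (1/0.025) × 0.6584^(2/3) × 0.0026^(1/2) = 1.54 m/s.

V = 1.54 m/s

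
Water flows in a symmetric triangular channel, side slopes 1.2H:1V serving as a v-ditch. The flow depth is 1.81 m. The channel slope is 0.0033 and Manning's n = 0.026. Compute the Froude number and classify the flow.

subcritical

For a triangular section with side slope z = 1.2: A = zy² = 1.2×1.81² = 3.931 m²; P = 2y√(1+z²) = 2×1.81×1.562 = 5.655 m.
Hydraulic radius R = A/P = 3.931/5.655 = 0.6952 m.
V = (1/n) R^(2/3) √S = (1/0.026) × 0.6952^(2/3) × √0.0033 = 1.734 m/s. Hydraulic depth D_h = A/T = 3.931/4.344 = 0.905 m.
Froude number Fr = V/√(g·D_h) = 1.734/√(9.81×0.905) = 0.582, which is less than 1, so the flow is subcritical.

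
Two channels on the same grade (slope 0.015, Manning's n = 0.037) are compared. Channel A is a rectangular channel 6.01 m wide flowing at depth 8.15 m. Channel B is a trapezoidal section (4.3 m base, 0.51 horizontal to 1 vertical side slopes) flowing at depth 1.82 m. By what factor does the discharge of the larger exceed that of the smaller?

7.99

Channel A: Flow area A = b·y = 6.01 × 8.15 = 48.98 m². Wetted perimeter P = b + 2y = 6.01 + 2×8.15 = 22.31 m. Hydraulic radius R = A/P = 48.98/22.31 = 2.195 m. Q_A = (1/0.037)·48.98·2.195^(2/3)·√0.015 = 273.9 m³/s.
Channel B: With bottom width b = 4.3 m and side slope z = 0.51: A = (b + zy)y = (4.3 + 0.51×1.82)×1.82 = 9.515 m²; P = b + 2y√(1+z²) = 4.3 + 2×1.82×1.123 = 8.386 m. Hydraulic radius R = A/P = 9.515/8.386 = 1.135 m. Q_B = (1/0.037)·9.515·1.135^(2/3)·√0.015 = 34.26 m³/s.
The larger discharge is 273.9 m³/s and the smaller is 34.26 m³/s; the ratio is 7.99.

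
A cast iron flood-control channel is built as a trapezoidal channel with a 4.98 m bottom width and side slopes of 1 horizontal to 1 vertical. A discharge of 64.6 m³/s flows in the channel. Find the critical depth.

At critical depth, Q² T / (g A³) = 1, i.e. A³/T = Q²/g = 64.6²/9.81 = 425.4.
Trying y = 2.42 m: A³/T = 584.8 — too large.
Trying y = 1.81 m: A³/T = 215.8 — too small.
Trying y = 2.21 m: A³/T = 426.8 — ≈ 425.4.

y_c = 2.21 m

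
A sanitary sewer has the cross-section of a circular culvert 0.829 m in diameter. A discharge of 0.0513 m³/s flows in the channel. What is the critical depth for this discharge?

At critical depth, Q² T / (g A³) = 1, i.e. A³/T = Q²/g = 0.0513²/9.81 = 0.0002683.
Try y = 0.115 m: A³/T = 0.0001624 — too small.
Try y = 0.158 m: A³/T = 0.0005666 — too large.
Try y = 0.131 m: A³/T = 0.0002714 — ≈ 0.0002683.

y_c = 0.131 m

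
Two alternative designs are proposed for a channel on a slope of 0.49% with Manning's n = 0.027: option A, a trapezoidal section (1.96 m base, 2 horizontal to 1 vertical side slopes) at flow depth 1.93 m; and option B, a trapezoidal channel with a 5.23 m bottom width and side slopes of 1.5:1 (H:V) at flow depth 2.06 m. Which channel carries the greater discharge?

channel B

Channel A: With bottom width b = 1.96 m and side slope z = 2: A = (b + zy)y = (1.96 + 2×1.93)×1.93 = 11.23 m²; P = b + 2y√(1+z²) = 1.96 + 2×1.93×2.236 = 10.59 m. Hydraulic radius R = A/P = 11.23/10.59 = 1.061 m. Q_A = (1/0.027)·11.23·1.061^(2/3)·√0.0049 = 30.29 m³/s.
Channel B: With bottom width b = 5.23 m and side slope z = 1.5: A = (b + zy)y = (5.23 + 1.5×2.06)×2.06 = 17.14 m²; P = b + 2y√(1+z²) = 5.23 + 2×2.06×1.803 = 12.66 m. Hydraulic radius R = A/P = 17.14/12.66 = 1.354 m. Q_B = (1/0.027)·17.14·1.354^(2/3)·√0.0049 = 54.39 m³/s.
Q_A = 30.29 m³/s vs Q_B = 54.39 m³/s, so channel B carries more.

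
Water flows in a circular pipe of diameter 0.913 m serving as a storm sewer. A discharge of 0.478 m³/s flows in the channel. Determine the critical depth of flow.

y_c = 0.401 m

At critical depth, Q² T / (g A³) = 1, i.e. A³/T = Q²/g = 0.478²/9.81 = 0.02329.
At y = 0.462 m: A³/T = 0.04022 — high.
At y = 0.346 m: A³/T = 0.01328 — low.
At y = 0.401 m: A³/T = 0.0234 — ≈ 0.02329.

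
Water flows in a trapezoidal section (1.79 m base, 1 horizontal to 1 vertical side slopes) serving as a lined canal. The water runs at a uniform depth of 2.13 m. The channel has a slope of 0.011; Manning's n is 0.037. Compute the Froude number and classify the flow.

With bottom width b = 1.79 m and side slope z = 1: A = (b + zy)y = (1.79 + 1×2.13)×2.13 = 8.35 m²; P = b + 2y√(1+z²) = 1.79 + 2×2.13×1.414 = 7.815 m.
Hydraulic radius R = A/P = 8.35/7.815 = 1.068 m.
V = (1/n) R^(2/3) √S = (1/0.037) × 1.068^(2/3) × √0.011 = 2.963 m/s. Hydraulic depth D_h = A/T = 8.35/6.05 = 1.38 m.
Froude number Fr = V/√(g·D_h) = 2.963/√(9.81×1.38) = 0.805, which is less than 1, so the flow is subcritical.

subcritical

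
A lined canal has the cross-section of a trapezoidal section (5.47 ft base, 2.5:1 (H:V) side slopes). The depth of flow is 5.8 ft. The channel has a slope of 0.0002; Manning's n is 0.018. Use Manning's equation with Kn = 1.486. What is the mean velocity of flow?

With bottom width b = 5.47 ft and side slope z = 2.5: A = (b + zy)y = (5.47 + 2.5×5.8)×5.8 = 115.8 ft²; P = b + 2y√(1+z²) = 5.47 + 2×5.8×2.693 = 36.7 ft.
Hydraulic radius R = A/P = 115.8/36.7 = 3.156 ft.
From Manning's equation, V = (1.486/n) R^(2/3) S^(1/2) = (1.486/0.018) × 3.156^(2/3) × 0.0002^(1/2) = 2.51 ft/s.

V = 2.51 ft/s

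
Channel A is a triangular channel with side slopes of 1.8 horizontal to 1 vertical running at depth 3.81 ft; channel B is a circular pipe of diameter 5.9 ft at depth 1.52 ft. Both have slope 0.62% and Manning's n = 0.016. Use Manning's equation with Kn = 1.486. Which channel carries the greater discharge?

Channel A: For a triangular section with side slope z = 1.8: A = zy² = 1.8×3.81² = 26.13 ft²; P = 2y√(1+z²) = 2×3.81×2.059 = 15.69 ft. Hydraulic radius R = A/P = 26.13/15.69 = 1.665 ft. Q_A = (1.486/0.016)·26.13·1.665^(2/3)·√0.0062 = 268.5 ft³/s.
Channel B: For a circular section of diameter D = 5.9 ft at depth y = 1.52 ft, the central angle is θ = 2 arccos(1 − 2y/D) = 2.129 rad. Then A = (D²/8)(θ − sin θ) = 5.576 ft² and P = Dθ/2 = 6.282 ft. Hydraulic radius R = A/P = 5.576/6.282 = 0.8876 ft. Q_B = (1.486/0.016)·5.576·0.8876^(2/3)·√0.0062 = 37.66 ft³/s.
Q_A = 268.5 ft³/s vs Q_B = 37.66 ft³/s, so channel A carries more.

channel A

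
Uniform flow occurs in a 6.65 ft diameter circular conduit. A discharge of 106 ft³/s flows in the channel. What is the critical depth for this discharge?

At critical depth, Q² T / (g A³) = 1, i.e. A³/T = Q²/g = 106²/32.2 = 348.9.
At y = 3.37 ft: A³/T = 829.1 — high.
At y = 2.69 ft: A³/T = 349.9 — ≈ 348.9.

y_c = 2.69 ft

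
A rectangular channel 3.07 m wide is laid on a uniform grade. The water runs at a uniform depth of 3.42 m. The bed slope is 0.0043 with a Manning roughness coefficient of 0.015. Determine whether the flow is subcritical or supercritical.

subcritical

Flow area A = b·y = 3.07 × 3.42 = 10.5 m². Wetted perimeter P = b + 2y = 3.07 + 2×3.42 = 9.91 m.
Hydraulic radius R = A/P = 10.5/9.91 = 1.059 m.
V = (1/n) R^(2/3) √S = (1/0.015) × 1.059^(2/3) × √0.0043 = 4.543 m/s. Hydraulic depth D_h = A/T = 10.5/3.07 = 3.42 m.
Froude number Fr = V/√(g·D_h) = 4.543/√(9.81×3.42) = 0.784, which is less than 1, so the flow is subcritical.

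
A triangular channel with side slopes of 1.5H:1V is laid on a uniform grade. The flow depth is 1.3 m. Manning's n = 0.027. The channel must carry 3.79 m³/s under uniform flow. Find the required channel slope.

S = 0.0037

For a triangular section with side slope z = 1.5: A = zy² = 1.5×1.3² = 2.535 m²; P = 2y√(1+z²) = 2×1.3×1.803 = 4.687 m.
Hydraulic radius R = A/P = 2.535/4.687 = 0.5408 m.
From Manning's equation, S = [nQ / (1 A R^(2/3))]² = [0.027 × 3.79 / (1 × 2.535 × 0.5408^(2/3))]² = 0.0037.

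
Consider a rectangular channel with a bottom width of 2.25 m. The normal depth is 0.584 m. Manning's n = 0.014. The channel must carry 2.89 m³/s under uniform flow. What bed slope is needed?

Flow area A = b·y = 2.25 × 0.584 = 1.314 m². Wetted perimeter P = b + 2y = 2.25 + 2×0.584 = 3.418 m.
Hydraulic radius R = A/P = 1.314/3.418 = 0.3844 m.
From Manning's equation, S = [nQ / (1 A R^(2/3))]² = [0.014 × 2.89 / (1 × 1.314 × 0.3844^(2/3))]² = 0.00339.

S = 0.00339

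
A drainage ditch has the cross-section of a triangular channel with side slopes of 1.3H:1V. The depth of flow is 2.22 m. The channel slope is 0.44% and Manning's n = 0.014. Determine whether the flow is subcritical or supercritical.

For a triangular section with side slope z = 1.3: A = zy² = 1.3×2.22² = 6.407 m²; P = 2y√(1+z²) = 2×2.22×1.64 = 7.282 m.
Hydraulic radius R = A/P = 6.407/7.282 = 0.8798 m.
V = (1/n) R^(2/3) √S = (1/0.014) × 0.8798^(2/3) × √0.0044 = 4.35 m/s. Hydraulic depth D_h = A/T = 6.407/5.772 = 1.11 m.
Froude number Fr = V/√(g·D_h) = 4.35/√(9.81×1.11) = 1.32, which is greater than 1, so the flow is supercritical.

supercritical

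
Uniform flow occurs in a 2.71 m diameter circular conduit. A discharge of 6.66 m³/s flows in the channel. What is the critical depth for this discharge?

y_c = 1.14 m

At critical depth, Q² T / (g A³) = 1, i.e. A³/T = Q²/g = 6.66²/9.81 = 4.521.
Try y = 1.3 m: A³/T = 7.556 — high.
Try y = 0.86 m: A³/T = 1.543 — low.
Try y = 1.14 m: A³/T = 4.57 — matches.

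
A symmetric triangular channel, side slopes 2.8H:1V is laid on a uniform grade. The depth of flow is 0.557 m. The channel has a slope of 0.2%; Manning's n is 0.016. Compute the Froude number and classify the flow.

For a triangular section with side slope z = 2.8: A = zy² = 2.8×0.557² = 0.8687 m²; P = 2y√(1+z²) = 2×0.557×2.973 = 3.312 m.
Hydraulic radius R = A/P = 0.8687/3.312 = 0.2623 m.
V = (1/n) R^(2/3) √S = (1/0.016) × 0.2623^(2/3) × √0.002 = 1.145 m/s. Hydraulic depth D_h = A/T = 0.8687/3.119 = 0.2785 m.
Froude number Fr = V/√(g·D_h) = 1.145/√(9.81×0.2785) = 0.693, which is less than 1, so the flow is subcritical.

subcritical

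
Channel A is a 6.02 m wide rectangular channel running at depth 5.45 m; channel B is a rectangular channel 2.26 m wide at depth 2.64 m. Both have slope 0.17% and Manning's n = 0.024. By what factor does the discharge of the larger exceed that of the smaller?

Channel A: Flow area A = b·y = 6.02 × 5.45 = 32.81 m². Wetted perimeter P = b + 2y = 6.02 + 2×5.45 = 16.92 m. Hydraulic radius R = A/P = 32.81/16.92 = 1.939 m. Q_A = (1/0.024)·32.81·1.939^(2/3)·√0.0017 = 87.65 m³/s.
Channel B: Flow area A = b·y = 2.26 × 2.64 = 5.966 m². Wetted perimeter P = b + 2y = 2.26 + 2×2.64 = 7.54 m. Hydraulic radius R = A/P = 5.966/7.54 = 0.7913 m. Q_B = (1/0.024)·5.966·0.7913^(2/3)·√0.0017 = 8.769 m³/s.
The larger discharge is 87.65 m³/s and the smaller is 8.769 m³/s; the ratio is 9.99.

9.99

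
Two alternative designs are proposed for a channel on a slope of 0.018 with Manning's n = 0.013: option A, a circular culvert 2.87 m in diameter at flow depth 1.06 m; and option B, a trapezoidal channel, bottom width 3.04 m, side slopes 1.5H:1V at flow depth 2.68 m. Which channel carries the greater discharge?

channel B

Channel A: For a circular section of diameter D = 2.87 m at depth y = 1.06 m, the central angle is θ = 2 arccos(1 − 2y/D) = 2.613 rad. Then A = (D²/8)(θ − sin θ) = 2.171 m² and P = Dθ/2 = 3.749 m. Hydraulic radius R = A/P = 2.171/3.749 = 0.579 m. Q_A = (1/0.013)·2.171·0.579^(2/3)·√0.018 = 15.56 m³/s.
Channel B: With bottom width b = 3.04 m and side slope z = 1.5: A = (b + zy)y = (3.04 + 1.5×2.68)×2.68 = 18.92 m²; P = b + 2y√(1+z²) = 3.04 + 2×2.68×1.803 = 12.7 m. Hydraulic radius R = A/P = 18.92/12.7 = 1.489 m. Q_B = (1/0.013)·18.92·1.489^(2/3)·√0.018 = 254.7 m³/s.
Q_A = 15.56 m³/s vs Q_B = 254.7 m³/s, so channel B carries more.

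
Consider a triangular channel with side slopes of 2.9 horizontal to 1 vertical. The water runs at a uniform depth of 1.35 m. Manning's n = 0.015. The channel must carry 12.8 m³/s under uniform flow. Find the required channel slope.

For a triangular section with side slope z = 2.9: A = zy² = 2.9×1.35² = 5.285 m²; P = 2y√(1+z²) = 2×1.35×3.068 = 8.282 m.
Hydraulic radius R = A/P = 5.285/8.282 = 0.6381 m.
From Manning's equation, S = [nQ / (1 A R^(2/3))]² = [0.015 × 12.8 / (1 × 5.285 × 0.6381^(2/3))]² = 0.0024.

S = 0.0024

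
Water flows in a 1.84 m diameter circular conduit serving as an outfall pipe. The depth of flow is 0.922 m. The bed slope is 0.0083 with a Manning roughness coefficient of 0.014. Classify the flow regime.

supercritical

For a circular section of diameter D = 1.84 m at depth y = 0.922 m, the central angle is θ = 2 arccos(1 − 2y/D) = 3.146 rad. Then A = (D²/8)(θ − sin θ) = 1.333 m² and P = Dθ/2 = 2.894 m.
Hydraulic radius R = A/P = 1.333/2.894 = 0.4606 m.
V = (1/n) R^(2/3) √S = (1/0.014) × 0.4606^(2/3) × √0.0083 = 3.881 m/s. Hydraulic depth D_h = A/T = 1.333/1.84 = 0.7246 m.
Froude number Fr = V/√(g·D_h) = 3.881/√(9.81×0.7246) = 1.46, which is greater than 1, so the flow is supercritical.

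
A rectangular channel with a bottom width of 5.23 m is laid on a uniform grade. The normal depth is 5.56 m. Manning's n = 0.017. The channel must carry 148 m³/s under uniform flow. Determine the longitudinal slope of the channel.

Flow area A = b·y = 5.23 × 5.56 = 29.08 m². Wetted perimeter P = b + 2y = 5.23 + 2×5.56 = 16.35 m.
Hydraulic radius R = A/P = 29.08/16.35 = 1.779 m.
From Manning's equation, S = [nQ / (1 A R^(2/3))]² = [0.017 × 148 / (1 × 29.08 × 1.779^(2/3))]² = 0.00347.

S = 0.00347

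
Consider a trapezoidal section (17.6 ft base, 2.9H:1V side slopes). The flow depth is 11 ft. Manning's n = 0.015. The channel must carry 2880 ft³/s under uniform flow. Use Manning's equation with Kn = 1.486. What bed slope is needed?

S = 0.00024

With bottom width b = 17.6 ft and side slope z = 2.9: A = (b + zy)y = (17.6 + 2.9×11)×11 = 544.5 ft²; P = b + 2y√(1+z²) = 17.6 + 2×11×3.068 = 85.09 ft.
Hydraulic radius R = A/P = 544.5/85.09 = 6.399 ft.
From Manning's equation, S = [nQ / (1.486 A R^(2/3))]² = [0.015 × 2880 / (1.486 × 544.5 × 6.399^(2/3))]² = 0.00024.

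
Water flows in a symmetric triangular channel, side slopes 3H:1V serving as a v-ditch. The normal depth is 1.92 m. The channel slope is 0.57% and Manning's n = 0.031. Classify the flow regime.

subcritical

For a triangular section with side slope z = 3: A = zy² = 3×1.92² = 11.06 m²; P = 2y√(1+z²) = 2×1.92×3.162 = 12.14 m.
Hydraulic radius R = A/P = 11.06/12.14 = 0.9107 m.
V = (1/n) R^(2/3) √S = (1/0.031) × 0.9107^(2/3) × √0.0057 = 2.288 m/s. Hydraulic depth D_h = A/T = 11.06/11.52 = 0.96 m.
Froude number Fr = V/√(g·D_h) = 2.288/√(9.81×0.96) = 0.746, which is less than 1, so the flow is subcritical.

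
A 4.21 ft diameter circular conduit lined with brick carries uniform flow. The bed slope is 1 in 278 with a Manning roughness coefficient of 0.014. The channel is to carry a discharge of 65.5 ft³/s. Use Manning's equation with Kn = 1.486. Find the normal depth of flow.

Manning's equation rearranged: A R^(2/3) = nQ / (1.486·√S) = 0.014 × 65.5 / (1.486 × √0.003597) = 10.29.
Trying y = 3.25 ft: A R^(2/3) = 13.57 — over.
Trying y = 1.99 ft: A R^(2/3) = 6.539 — short.
Trying y = 2.63 ft: A R^(2/3) = 10.28 — close enough.

y_n = 2.63 ft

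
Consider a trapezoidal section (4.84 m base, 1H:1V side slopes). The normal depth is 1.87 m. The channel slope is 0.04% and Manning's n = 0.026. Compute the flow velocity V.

V = 0.887 m/s

With bottom width b = 4.84 m and side slope z = 1: A = (b + zy)y = (4.84 + 1×1.87)×1.87 = 12.55 m²; P = b + 2y√(1+z²) = 4.84 + 2×1.87×1.414 = 10.13 m.
Hydraulic radius R = A/P = 12.55/10.13 = 1.239 m.
From Manning's equation, V = (1/n) R^(2/3) S^(1/2) = (1/0.026) × 1.239^(2/3) × 0.0004^(1/2) = 0.887 m/s.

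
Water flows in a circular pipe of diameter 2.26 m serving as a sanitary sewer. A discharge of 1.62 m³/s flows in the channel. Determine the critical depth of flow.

At critical depth, Q² T / (g A³) = 1, i.e. A³/T = Q²/g = 1.62²/9.81 = 0.2675.
At y = 0.483 m: A³/T = 0.1336 — short.
At y = 0.671 m: A³/T = 0.4809 — over.
At y = 0.577 m: A³/T = 0.2675 — ≈ 0.2675.

y_c = 0.577 m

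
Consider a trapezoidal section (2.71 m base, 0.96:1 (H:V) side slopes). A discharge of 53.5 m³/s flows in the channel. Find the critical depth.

y_c = 2.53 m

At critical depth, Q² T / (g A³) = 1, i.e. A³/T = Q²/g = 53.5²/9.81 = 291.8.
At y = 1.86 m: A³/T = 93.08 — short.
At y = 2.53 m: A³/T = 290.4 — ≈ 291.8.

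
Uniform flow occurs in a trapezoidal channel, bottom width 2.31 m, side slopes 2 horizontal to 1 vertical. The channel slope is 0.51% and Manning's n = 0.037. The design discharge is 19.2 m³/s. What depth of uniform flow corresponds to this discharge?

y_n = 1.73 m

Manning's equation rearranged: A R^(2/3) = nQ / (1·√S) = 0.037 × 19.2 / (√0.0051) = 9.948.
At y = 1.2 m: A R^(2/3) = 4.608 — low.
At y = 1.96 m: A R^(2/3) = 13.03 — high.
At y = 1.73 m: A R^(2/3) = 9.939 — close enough.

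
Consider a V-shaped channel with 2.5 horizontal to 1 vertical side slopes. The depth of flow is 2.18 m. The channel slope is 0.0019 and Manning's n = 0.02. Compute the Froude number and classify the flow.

subcritical

For a triangular section with side slope z = 2.5: A = zy² = 2.5×2.18² = 11.88 m²; P = 2y√(1+z²) = 2×2.18×2.693 = 11.74 m.
Hydraulic radius R = A/P = 11.88/11.74 = 1.012 m.
V = (1/n) R^(2/3) √S = (1/0.02) × 1.012^(2/3) × √0.0019 = 2.197 m/s. Hydraulic depth D_h = A/T = 11.88/10.9 = 1.09 m.
Froude number Fr = V/√(g·D_h) = 2.197/√(9.81×1.09) = 0.672, which is less than 1, so the flow is subcritical.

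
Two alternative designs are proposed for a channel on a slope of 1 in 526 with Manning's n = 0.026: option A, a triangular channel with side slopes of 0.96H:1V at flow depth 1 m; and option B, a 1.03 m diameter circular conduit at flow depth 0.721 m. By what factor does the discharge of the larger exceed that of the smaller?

Channel A: For a triangular section with side slope z = 0.96: A = zy² = 0.96×1² = 0.96 m²; P = 2y√(1+z²) = 2×1×1.386 = 2.772 m. Hydraulic radius R = A/P = 0.96/2.772 = 0.3463 m. Q_A = (1/0.026)·0.96·0.3463^(2/3)·√0.001901 = 0.7939 m³/s.
Channel B: For a circular section of diameter D = 1.03 m at depth y = 0.721 m, the central angle is θ = 2 arccos(1 − 2y/D) = 3.965 rad. Then A = (D²/8)(θ − sin θ) = 0.623 m² and P = Dθ/2 = 2.042 m. Hydraulic radius R = A/P = 0.623/2.042 = 0.3051 m. Q_B = (1/0.026)·0.623·0.3051^(2/3)·√0.001901 = 0.4735 m³/s.
The larger discharge is 0.7939 m³/s and the smaller is 0.4735 m³/s; the ratio is 1.68.

1.68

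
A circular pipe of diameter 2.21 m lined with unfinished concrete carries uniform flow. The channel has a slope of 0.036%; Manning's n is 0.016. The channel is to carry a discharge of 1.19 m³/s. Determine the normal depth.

y_n = 0.956 m

Manning's equation rearranged: A R^(2/3) = nQ / (1·√S) = 0.016 × 1.19 / (√0.00036) = 1.003.
At y = 0.666 m: A R^(2/3) = 0.5102 — short.
At y = 0.956 m: A R^(2/3) = 1.003 — close enough.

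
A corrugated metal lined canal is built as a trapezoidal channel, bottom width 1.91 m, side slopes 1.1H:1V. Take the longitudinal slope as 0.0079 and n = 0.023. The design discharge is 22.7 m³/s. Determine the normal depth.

y_n = 1.67 m

Manning's equation rearranged: A R^(2/3) = nQ / (1·√S) = 0.023 × 22.7 / (√0.0079) = 5.874.
Trying y = 1.86 m: A R^(2/3) = 7.304 — too large.
Trying y = 1.46 m: A R^(2/3) = 4.502 — too small.
Trying y = 1.67 m: A R^(2/3) = 5.877 — matches.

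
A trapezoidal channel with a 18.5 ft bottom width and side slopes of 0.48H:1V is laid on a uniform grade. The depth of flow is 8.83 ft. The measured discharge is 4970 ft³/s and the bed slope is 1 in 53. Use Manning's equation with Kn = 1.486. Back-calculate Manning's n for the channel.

With bottom width b = 18.5 ft and side slope z = 0.48: A = (b + zy)y = (18.5 + 0.48×8.83)×8.83 = 200.8 ft²; P = b + 2y√(1+z²) = 18.5 + 2×8.83×1.109 = 38.09 ft.
Hydraulic radius R = A/P = 200.8/38.09 = 5.271 ft.
Rearranging Manning's equation: n = (1.486/Q) A R^(2/3) S^(1/2) = (1.486/4970) × 200.8 × 5.271^(2/3) × √0.01887 = 0.025.

n = 0.025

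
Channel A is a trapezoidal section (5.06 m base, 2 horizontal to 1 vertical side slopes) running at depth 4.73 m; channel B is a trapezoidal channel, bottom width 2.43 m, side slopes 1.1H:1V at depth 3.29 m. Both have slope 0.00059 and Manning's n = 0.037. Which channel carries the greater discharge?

channel A

Channel A: With bottom width b = 5.06 m and side slope z = 2: A = (b + zy)y = (5.06 + 2×4.73)×4.73 = 68.68 m²; P = b + 2y√(1+z²) = 5.06 + 2×4.73×2.236 = 26.21 m. Hydraulic radius R = A/P = 68.68/26.21 = 2.62 m. Q_A = (1/0.037)·68.68·2.62^(2/3)·√0.00059 = 85.69 m³/s.
Channel B: With bottom width b = 2.43 m and side slope z = 1.1: A = (b + zy)y = (2.43 + 1.1×3.29)×3.29 = 19.9 m²; P = b + 2y√(1+z²) = 2.43 + 2×3.29×1.487 = 12.21 m. Hydraulic radius R = A/P = 19.9/12.21 = 1.63 m. Q_B = (1/0.037)·19.9·1.63^(2/3)·√0.00059 = 18.09 m³/s.
Q_A = 85.69 m³/s vs Q_B = 18.09 m³/s, so channel A carries more.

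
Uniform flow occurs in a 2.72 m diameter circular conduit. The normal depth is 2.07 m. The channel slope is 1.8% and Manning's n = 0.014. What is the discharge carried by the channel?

Q = 39.9 m³/s

For a circular section of diameter D = 2.72 m at depth y = 2.07 m, the central angle is θ = 2 arccos(1 − 2y/D) = 4.24 rad. Then A = (D²/8)(θ − sin θ) = 4.745 m² and P = Dθ/2 = 5.767 m.
Hydraulic radius R = A/P = 4.745/5.767 = 0.8228 m.
Manning's equation: Q = (1/n) A R^(2/3) S^(1/2) = (1/0.014) × 4.745 × 0.8228^(2/3) × 0.018^(1/2) = 39.9 m³/s.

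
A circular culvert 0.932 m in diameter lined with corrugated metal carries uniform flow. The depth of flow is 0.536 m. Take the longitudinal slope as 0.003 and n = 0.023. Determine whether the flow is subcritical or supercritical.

subcritical

For a circular section of diameter D = 0.932 m at depth y = 0.536 m, the central angle is θ = 2 arccos(1 − 2y/D) = 3.443 rad. Then A = (D²/8)(θ − sin θ) = 0.4061 m² and P = Dθ/2 = 1.605 m.
Hydraulic radius R = A/P = 0.4061/1.605 = 0.2531 m.
V = (1/n) R^(2/3) √S = (1/0.023) × 0.2531^(2/3) × √0.003 = 0.9529 m/s. Hydraulic depth D_h = A/T = 0.4061/0.9214 = 0.4407 m.
Froude number Fr = V/√(g·D_h) = 0.9529/√(9.81×0.4407) = 0.458, which is less than 1, so the flow is subcritical.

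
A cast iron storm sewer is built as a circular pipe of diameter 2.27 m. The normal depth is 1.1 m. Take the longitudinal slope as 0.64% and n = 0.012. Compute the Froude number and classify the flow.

supercritical

For a circular section of diameter D = 2.27 m at depth y = 1.1 m, the central angle is θ = 2 arccos(1 − 2y/D) = 3.08 rad. Then A = (D²/8)(θ − sin θ) = 1.944 m² and P = Dθ/2 = 3.496 m.
Hydraulic radius R = A/P = 1.944/3.496 = 0.5561 m.
V = (1/n) R^(2/3) √S = (1/0.012) × 0.5561^(2/3) × √0.0064 = 4.509 m/s. Hydraulic depth D_h = A/T = 1.944/2.269 = 0.8568 m.
Froude number Fr = V/√(g·D_h) = 4.509/√(9.81×0.8568) = 1.56, which is greater than 1, so the flow is supercritical.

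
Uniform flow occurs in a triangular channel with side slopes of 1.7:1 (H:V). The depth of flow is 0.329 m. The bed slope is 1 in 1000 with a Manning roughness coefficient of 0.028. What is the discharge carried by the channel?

For a triangular section with side slope z = 1.7: A = zy² = 1.7×0.329² = 0.184 m²; P = 2y√(1+z²) = 2×0.329×1.972 = 1.298 m.
Hydraulic radius R = A/P = 0.184/1.298 = 0.1418 m.
Manning's equation: Q = (1/n) A R^(2/3) S^(1/2) = (1/0.028) × 0.184 × 0.1418^(2/3) × 0.001^(1/2) = 0.0565 m³/s.

Q = 0.0565 m³/s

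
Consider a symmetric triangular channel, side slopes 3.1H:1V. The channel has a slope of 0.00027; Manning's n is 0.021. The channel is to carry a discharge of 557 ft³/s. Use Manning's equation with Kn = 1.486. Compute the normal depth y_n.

Manning's equation rearranged: A R^(2/3) = nQ / (1.486·√S) = 0.021 × 557 / (1.486 × √0.00027) = 479.
At y = 6.12 ft: A R^(2/3) = 236.8 — low.
At y = 10.1 ft: A R^(2/3) = 900.6 — high.
At y = 7.97 ft: A R^(2/3) = 478.9 — matches.

y_n = 7.97 ft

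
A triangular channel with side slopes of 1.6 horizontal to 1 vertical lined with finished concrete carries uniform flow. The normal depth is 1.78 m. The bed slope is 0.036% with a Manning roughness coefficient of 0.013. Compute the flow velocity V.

For a triangular section with side slope z = 1.6: A = zy² = 1.6×1.78² = 5.069 m²; P = 2y√(1+z²) = 2×1.78×1.887 = 6.717 m.
Hydraulic radius R = A/P = 5.069/6.717 = 0.7547 m.
From Manning's equation, V = (1/n) R^(2/3) S^(1/2) = (1/0.013) × 0.7547^(2/3) × 0.00036^(1/2) = 1.21 m/s.

V = 1.21 m/s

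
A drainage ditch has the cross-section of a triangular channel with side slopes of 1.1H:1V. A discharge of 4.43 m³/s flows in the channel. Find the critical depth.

y_c = 1.27 m

At critical depth, Q² T / (g A³) = 1, i.e. A³/T = Q²/g = 4.43²/9.81 = 2.
Trying y = 1.55 m: A³/T = 5.413 — too large.
Trying y = 0.965 m: A³/T = 0.5063 — too small.
Trying y = 1.27 m: A³/T = 1.999 — ≈ 2.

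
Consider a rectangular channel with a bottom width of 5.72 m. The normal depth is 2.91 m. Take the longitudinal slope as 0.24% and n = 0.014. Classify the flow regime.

Flow area A = b·y = 5.72 × 2.91 = 16.65 m². Wetted perimeter P = b + 2y = 5.72 + 2×2.91 = 11.54 m.
Hydraulic radius R = A/P = 16.65/11.54 = 1.442 m.
V = (1/n) R^(2/3) √S = (1/0.014) × 1.442^(2/3) × √0.0024 = 4.467 m/s. Hydraulic depth D_h = A/T = 16.65/5.72 = 2.91 m.
Froude number Fr = V/√(g·D_h) = 4.467/√(9.81×2.91) = 0.836, which is less than 1, so the flow is subcritical.

subcritical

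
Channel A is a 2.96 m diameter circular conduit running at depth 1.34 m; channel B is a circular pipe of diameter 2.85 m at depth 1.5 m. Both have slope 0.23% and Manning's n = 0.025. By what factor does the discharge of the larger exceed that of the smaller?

Channel A: For a circular section of diameter D = 2.96 m at depth y = 1.34 m, the central angle is θ = 2 arccos(1 − 2y/D) = 2.952 rad. Then A = (D²/8)(θ − sin θ) = 3.027 m² and P = Dθ/2 = 4.369 m. Hydraulic radius R = A/P = 3.027/4.369 = 0.6928 m. Q_A = (1/0.025)·3.027·0.6928^(2/3)·√0.0023 = 4.546 m³/s.
Channel B: For a circular section of diameter D = 2.85 m at depth y = 1.5 m, the central angle is θ = 2 arccos(1 − 2y/D) = 3.247 rad. Then A = (D²/8)(θ − sin θ) = 3.403 m² and P = Dθ/2 = 4.627 m. Hydraulic radius R = A/P = 3.403/4.627 = 0.7356 m. Q_B = (1/0.025)·3.403·0.7356^(2/3)·√0.0023 = 5.32 m³/s.
The larger discharge is 5.32 m³/s and the smaller is 4.546 m³/s; the ratio is 1.17.

1.17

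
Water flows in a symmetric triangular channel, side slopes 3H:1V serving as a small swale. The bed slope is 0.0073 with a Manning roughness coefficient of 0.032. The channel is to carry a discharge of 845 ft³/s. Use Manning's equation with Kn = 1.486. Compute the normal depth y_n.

y_n = 5.96 ft

Manning's equation rearranged: A R^(2/3) = nQ / (1.486·√S) = 0.032 × 845 / (1.486 × √0.0073) = 213.
Try y = 4.89 ft: A R^(2/3) = 125.7 — too small.
Try y = 5.96 ft: A R^(2/3) = 213.1 — matches.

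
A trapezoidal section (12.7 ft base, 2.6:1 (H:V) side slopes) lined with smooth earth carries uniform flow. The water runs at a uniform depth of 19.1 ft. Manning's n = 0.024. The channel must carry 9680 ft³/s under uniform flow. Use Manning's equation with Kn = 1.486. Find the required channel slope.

With bottom width b = 12.7 ft and side slope z = 2.6: A = (b + zy)y = (12.7 + 2.6×19.1)×19.1 = 1191 ft²; P = b + 2y√(1+z²) = 12.7 + 2×19.1×2.786 = 119.1 ft.
Hydraulic radius R = A/P = 1191/119.1 = 10 ft.
From Manning's equation, S = [nQ / (1.486 A R^(2/3))]² = [0.024 × 9680 / (1.486 × 1191 × 10^(2/3))]² = 0.0008.

S = 0.0008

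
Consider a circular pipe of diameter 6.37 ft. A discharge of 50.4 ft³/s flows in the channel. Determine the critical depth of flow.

y_c = 1.85 ft

At critical depth, Q² T / (g A³) = 1, i.e. A³/T = Q²/g = 50.4²/32.2 = 78.89.
At y = 1.38 ft: A³/T = 25.06 — low.
At y = 2.15 ft: A³/T = 140.5 — high.
At y = 1.85 ft: A³/T = 78.53 — close enough.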